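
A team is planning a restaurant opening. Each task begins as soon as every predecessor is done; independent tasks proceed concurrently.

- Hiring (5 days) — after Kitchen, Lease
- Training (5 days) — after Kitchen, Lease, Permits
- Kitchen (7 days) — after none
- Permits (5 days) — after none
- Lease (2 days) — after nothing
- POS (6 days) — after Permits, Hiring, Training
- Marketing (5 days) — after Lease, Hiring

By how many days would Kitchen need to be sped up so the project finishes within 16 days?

Current finish: 18 days; target: 16.
Kitchen is on every critical path, so each day cut from Kitchen cuts the finish by one (this holds down to a finish of 16).
Need 18 − 16 = 2 days off Kitchen → Kitchen becomes 5 days, finish becomes 16.

2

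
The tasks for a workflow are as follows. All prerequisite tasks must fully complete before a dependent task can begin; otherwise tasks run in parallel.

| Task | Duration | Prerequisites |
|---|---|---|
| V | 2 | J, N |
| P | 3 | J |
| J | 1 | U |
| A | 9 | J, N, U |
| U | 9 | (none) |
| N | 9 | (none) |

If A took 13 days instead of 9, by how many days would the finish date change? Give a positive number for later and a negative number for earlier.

4

As given, the longest chain is U→J→A = 9+1+9 = 19, so the finish is 19 days.
A lies on that path, so at 13 days the path becomes 23 days.
That remains the longest chain; total 23 days.
Change in finish: 23 − 19 = +4 days.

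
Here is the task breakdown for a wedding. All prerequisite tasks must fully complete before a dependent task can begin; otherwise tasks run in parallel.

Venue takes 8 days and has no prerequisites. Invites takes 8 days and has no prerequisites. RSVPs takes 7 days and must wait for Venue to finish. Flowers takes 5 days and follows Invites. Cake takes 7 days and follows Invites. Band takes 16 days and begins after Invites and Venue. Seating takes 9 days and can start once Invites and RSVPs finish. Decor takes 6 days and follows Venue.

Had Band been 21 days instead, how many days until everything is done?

The binding path is Invites→Band = 8+16 = 24; finish at 24 days.
Band lies on that path, so at 21 days the path becomes 29 days.
The binding chain switches to Venue→Band = 8+21 = 29; finish 29 days.

29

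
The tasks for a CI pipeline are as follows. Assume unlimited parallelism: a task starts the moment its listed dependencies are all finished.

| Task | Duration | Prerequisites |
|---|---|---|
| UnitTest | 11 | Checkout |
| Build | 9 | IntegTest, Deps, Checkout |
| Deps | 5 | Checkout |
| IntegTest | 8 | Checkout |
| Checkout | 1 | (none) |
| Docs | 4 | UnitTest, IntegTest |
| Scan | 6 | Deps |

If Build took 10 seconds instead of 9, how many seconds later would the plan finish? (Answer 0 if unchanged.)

The binding path is Checkout→IntegTest→Build = 1+8+9 = 18; finish at 18 seconds.
Since Build is critical, the +1 change carries straight to that chain (now 19 seconds).
That remains the longest chain; total 19 seconds.
Change in finish: 19 − 18 = +1 seconds.

1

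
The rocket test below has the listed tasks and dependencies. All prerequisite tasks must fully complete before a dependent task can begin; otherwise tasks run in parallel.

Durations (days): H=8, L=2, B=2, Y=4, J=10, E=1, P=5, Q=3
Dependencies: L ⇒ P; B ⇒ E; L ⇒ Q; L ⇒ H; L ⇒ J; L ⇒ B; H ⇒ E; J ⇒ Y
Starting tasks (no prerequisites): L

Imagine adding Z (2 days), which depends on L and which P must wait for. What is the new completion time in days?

16

Originally the plan takes 16 days.
With Z inserted, P now waits for max(L, Z).
New critical path: L→J→Y = 2+10+4 = 16 ⇒ 16 days.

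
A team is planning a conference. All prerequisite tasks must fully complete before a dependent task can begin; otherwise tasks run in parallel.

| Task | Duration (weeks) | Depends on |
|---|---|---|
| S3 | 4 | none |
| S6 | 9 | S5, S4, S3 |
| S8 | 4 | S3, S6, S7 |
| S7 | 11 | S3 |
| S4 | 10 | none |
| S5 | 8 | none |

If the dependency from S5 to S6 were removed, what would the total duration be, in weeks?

23

Before: longest chain S4→S6→S8 = 10+9+4 = 23, finish 23.
Dropping S5→S6 doesn't change S6's earliest start (10); another predecessor still binds.
The longest chain is now S4→S6→S8 = 10+9+4 = 23, so the plan takes 23 weeks.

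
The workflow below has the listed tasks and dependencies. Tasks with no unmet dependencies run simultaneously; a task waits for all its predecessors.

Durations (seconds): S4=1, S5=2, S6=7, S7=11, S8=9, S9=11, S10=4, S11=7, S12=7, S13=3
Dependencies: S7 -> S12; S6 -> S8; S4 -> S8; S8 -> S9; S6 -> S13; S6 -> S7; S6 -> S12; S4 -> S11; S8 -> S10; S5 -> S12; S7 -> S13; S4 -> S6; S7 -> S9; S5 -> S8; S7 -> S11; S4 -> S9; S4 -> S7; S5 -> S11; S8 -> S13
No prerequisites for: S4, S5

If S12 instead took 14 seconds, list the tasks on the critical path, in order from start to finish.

S4, S6, S7, S12

As given, the longest chain is S4→S6→S7→S9 = 1+7+11+11 = 30, so the finish is 30 seconds.
S12 has 4 seconds of float (longest path through it is 26).
Now S4→S6→S7→S12 = 1+7+11+14 = 33 is longest, so the finish becomes 33 seconds.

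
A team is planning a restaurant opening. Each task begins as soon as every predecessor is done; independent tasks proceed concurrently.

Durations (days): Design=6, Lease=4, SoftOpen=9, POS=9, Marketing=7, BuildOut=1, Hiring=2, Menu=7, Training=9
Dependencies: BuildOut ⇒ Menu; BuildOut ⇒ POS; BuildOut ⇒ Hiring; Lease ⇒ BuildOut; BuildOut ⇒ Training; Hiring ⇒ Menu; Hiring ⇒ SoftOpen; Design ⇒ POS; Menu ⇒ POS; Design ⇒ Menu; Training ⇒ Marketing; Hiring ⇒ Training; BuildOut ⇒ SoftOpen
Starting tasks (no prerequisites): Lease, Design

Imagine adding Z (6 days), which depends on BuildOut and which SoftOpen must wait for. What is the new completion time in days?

23

Originally the schedule takes 23 days.
With Z inserted, SoftOpen now waits for max(Hiring, BuildOut, Z).
New critical path: Lease→BuildOut→Hiring→Menu→POS = 4+1+2+7+9 = 23 ⇒ 23 days.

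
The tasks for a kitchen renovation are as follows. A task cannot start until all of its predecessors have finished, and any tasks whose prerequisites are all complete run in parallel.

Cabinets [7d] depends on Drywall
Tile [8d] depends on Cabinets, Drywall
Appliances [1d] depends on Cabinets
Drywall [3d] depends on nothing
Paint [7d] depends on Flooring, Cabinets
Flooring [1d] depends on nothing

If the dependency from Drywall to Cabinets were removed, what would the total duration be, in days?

15

With the dependency in place, Drywall→Cabinets→Tile = 3+7+8 = 18 sets the finish at 18 days.
Without Drywall→Cabinets, Cabinets's earliest start moves from 3 to 0.
New critical path: Cabinets→Tile = 7+8 = 15 ⇒ 15 days.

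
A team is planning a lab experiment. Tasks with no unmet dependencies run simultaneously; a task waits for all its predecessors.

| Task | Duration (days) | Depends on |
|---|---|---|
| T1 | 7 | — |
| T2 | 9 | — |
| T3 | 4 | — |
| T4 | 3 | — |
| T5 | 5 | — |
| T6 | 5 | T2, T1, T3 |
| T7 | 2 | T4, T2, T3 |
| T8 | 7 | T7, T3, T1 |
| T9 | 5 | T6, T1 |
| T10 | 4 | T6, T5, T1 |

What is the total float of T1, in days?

T2→T6→T9 = 9+5+5 = 19 sets the makespan at 19 days.
Longest path through T1: 17 days (earliest finish 7, latest finish 9).
Slack of T1 = 2 − 0 = 2 days.

2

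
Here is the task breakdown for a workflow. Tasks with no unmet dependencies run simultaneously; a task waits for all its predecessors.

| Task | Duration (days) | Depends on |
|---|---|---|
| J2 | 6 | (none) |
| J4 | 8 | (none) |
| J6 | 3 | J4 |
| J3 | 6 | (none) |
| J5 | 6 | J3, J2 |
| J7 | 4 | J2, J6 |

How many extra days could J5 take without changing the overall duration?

3

The longest chain is J4→J6→J7 = 8+3+4 = 15; overall finish 15 days.
J5 finishes as early as 12 and must finish by 15.
Float = 15 − 12 = 3.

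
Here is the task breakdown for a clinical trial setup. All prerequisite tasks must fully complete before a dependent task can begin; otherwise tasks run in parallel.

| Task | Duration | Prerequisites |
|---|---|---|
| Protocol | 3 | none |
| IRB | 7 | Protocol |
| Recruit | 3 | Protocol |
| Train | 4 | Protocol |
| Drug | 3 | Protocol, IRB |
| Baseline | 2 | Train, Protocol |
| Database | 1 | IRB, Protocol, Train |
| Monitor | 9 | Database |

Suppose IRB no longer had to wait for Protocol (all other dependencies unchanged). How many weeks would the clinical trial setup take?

17

With the dependency in place, Protocol→IRB→Database→Monitor = 3+7+1+9 = 20 sets the finish at 20 weeks.
Without Protocol→IRB, IRB's earliest start moves from 3 to 0.
New critical path: Protocol→Train→Database→Monitor = 3+4+1+9 = 17 ⇒ 17 weeks.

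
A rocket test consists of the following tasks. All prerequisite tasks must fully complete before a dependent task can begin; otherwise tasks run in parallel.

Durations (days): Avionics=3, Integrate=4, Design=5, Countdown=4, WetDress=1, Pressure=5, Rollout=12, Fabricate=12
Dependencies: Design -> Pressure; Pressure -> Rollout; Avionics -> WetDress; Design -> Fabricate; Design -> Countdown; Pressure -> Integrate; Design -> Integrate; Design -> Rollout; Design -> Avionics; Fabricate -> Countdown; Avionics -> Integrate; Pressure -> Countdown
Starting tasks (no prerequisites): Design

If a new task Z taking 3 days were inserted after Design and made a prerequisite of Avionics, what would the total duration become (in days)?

22

Originally the job takes 22 days.
With Z inserted, Avionics now waits for max(Design, Z).
New critical path: Design→Pressure→Rollout = 5+5+12 = 22 ⇒ 22 days.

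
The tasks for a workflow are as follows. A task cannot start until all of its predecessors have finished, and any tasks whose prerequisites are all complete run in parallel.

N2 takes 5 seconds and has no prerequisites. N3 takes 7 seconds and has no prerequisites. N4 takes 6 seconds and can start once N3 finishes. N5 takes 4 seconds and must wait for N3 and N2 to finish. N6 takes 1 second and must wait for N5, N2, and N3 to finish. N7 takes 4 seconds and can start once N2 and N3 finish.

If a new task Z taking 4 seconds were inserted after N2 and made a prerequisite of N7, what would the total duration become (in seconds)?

Originally the workflow takes 13 seconds.
With Z inserted, N7 now waits for max(N2, N3, Z).
New critical path: N2→Z→N7 = 5+4+4 = 13 ⇒ 13 seconds.

13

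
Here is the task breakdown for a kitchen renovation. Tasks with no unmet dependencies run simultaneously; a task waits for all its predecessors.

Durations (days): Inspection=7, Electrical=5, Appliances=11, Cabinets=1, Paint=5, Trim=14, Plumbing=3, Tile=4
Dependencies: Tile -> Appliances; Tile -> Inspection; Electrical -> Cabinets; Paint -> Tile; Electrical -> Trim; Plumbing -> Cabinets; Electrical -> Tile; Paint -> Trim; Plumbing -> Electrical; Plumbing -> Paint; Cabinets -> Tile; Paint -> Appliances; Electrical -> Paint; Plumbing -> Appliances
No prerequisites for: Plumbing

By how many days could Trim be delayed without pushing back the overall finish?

1

Critical path: Plumbing→Electrical→Paint→Tile→Appliances = 3+5+5+4+11 = 28, so the finish is 28 days.
Longest path through Trim: 27 days (earliest finish 27, latest finish 28).
So Trim can slip 28 − 27 = 1 day.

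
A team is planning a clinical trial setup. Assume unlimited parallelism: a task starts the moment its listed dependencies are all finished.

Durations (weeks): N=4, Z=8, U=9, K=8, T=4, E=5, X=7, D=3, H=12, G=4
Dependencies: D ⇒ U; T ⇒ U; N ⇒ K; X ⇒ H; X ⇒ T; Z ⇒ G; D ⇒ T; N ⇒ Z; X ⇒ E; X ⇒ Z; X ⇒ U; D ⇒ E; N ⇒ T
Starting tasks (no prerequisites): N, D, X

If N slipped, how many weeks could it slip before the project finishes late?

3

The longest chain is X→T→U = 7+4+9 = 20; overall finish 20 weeks.
N finishes as early as 4 and must finish by 7.
Float = 20 − 17 = 3.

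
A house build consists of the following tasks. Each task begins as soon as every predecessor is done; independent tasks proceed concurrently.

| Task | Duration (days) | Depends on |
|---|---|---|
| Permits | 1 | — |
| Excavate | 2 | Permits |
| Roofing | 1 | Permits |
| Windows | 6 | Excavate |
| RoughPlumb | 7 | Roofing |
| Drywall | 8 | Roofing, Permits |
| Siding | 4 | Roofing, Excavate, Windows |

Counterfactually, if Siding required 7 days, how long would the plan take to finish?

Actual critical path: Permits→Excavate→Windows→Siding = 1+2+6+4 = 13 ⇒ 13 days.
Siding is on the critical path; changing it to 7 makes that path 16 days.
The critical path is still Permits→Excavate→Windows→Siding; finish is now 16 days.

16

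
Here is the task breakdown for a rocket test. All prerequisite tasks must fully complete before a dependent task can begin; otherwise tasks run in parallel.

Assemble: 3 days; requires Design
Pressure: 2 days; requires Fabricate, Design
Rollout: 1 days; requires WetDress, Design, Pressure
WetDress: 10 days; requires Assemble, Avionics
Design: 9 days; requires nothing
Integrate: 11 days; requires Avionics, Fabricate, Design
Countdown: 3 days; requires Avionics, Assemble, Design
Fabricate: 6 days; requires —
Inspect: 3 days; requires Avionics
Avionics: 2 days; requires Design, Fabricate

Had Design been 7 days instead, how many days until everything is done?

Actual critical path: Design→Assemble→WetDress→Rollout = 9+3+10+1 = 23 ⇒ 23 days.
Design lies on that path, so at 7 days the path becomes 21 days.
That remains the longest chain; total 21 days.

21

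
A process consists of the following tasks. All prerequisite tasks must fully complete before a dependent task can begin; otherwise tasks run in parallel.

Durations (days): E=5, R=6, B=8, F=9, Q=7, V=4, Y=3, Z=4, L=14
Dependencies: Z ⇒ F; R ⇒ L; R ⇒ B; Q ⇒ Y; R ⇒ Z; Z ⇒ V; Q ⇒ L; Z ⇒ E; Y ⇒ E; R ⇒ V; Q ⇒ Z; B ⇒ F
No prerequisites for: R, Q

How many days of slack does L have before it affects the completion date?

2

Critical path: R→B→F = 6+8+9 = 23, so the finish is 23 days.
L finishes as early as 21 and must finish by 23.
Float = 23 − 21 = 2.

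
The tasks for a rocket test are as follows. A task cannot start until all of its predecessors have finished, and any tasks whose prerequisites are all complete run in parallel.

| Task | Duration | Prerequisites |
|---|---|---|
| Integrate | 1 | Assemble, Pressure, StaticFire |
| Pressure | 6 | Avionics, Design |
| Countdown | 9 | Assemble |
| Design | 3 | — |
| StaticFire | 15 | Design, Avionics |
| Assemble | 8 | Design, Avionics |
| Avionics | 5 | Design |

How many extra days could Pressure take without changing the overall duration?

10

Critical path: Design→Avionics→Assemble→Countdown = 3+5+8+9 = 25, so the finish is 25 days.
Longest path through Pressure: 15 days (earliest finish 14, latest finish 24).
Float = 25 − 15 = 10.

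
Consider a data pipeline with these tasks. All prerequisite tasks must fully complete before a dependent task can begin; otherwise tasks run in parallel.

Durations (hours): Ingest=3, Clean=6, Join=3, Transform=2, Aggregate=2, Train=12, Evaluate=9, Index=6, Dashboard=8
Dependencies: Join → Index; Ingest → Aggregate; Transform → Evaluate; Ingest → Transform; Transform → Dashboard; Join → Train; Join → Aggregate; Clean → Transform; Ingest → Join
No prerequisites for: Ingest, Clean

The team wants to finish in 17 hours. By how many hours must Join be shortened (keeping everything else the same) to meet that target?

1

Current finish: 18 hours; target: 17.
Join is on every critical path, so each hour cut from Join cuts the finish by one (this holds down to a finish of 17).
Need 18 − 17 = 1 hour off Join → Join becomes 2 hours, finish becomes 17.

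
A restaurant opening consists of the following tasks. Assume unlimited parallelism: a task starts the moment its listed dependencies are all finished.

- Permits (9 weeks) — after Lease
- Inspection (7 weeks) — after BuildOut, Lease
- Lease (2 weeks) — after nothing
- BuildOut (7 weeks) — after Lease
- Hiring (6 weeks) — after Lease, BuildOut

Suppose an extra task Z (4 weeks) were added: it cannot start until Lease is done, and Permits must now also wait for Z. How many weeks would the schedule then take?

Originally the schedule takes 16 weeks.
With Z inserted, Permits now waits for max(Lease, Z).
New critical path: Lease→BuildOut→Inspection = 2+7+7 = 16 ⇒ 16 weeks.

16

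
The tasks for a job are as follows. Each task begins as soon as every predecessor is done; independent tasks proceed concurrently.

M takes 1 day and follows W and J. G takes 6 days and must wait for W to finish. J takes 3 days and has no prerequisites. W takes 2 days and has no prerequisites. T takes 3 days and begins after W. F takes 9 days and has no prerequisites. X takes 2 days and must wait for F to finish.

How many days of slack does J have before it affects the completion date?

F→X = 9+2 = 11 sets the makespan at 11 days.
Longest path through J: 4 days (earliest finish 3, latest finish 10).
Float = 11 − 4 = 7.

7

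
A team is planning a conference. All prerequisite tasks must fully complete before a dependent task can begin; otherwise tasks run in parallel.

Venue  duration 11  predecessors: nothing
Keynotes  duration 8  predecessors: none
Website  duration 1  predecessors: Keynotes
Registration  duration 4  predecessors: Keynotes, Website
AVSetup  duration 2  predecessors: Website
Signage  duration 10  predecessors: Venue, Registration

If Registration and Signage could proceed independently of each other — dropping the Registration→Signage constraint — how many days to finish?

21

With the dependency in place, Keynotes→Website→Registration→Signage = 8+1+4+10 = 23 sets the finish at 23 days.
Without Registration→Signage, Signage's earliest start moves from 13 to 11.
The longest chain is now Venue→Signage = 11+10 = 21, so the project takes 21 days.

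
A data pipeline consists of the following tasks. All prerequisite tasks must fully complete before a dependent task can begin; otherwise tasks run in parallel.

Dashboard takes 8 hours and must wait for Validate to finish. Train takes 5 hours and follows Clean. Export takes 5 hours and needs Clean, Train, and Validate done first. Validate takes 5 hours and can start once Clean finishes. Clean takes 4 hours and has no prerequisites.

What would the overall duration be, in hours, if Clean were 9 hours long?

22

Actual critical path: Clean→Validate→Dashboard = 4+5+8 = 17 ⇒ 17 hours.
Clean lies on that path, so at 9 hours the path becomes 22 hours.
That remains the longest chain; total 22 hours.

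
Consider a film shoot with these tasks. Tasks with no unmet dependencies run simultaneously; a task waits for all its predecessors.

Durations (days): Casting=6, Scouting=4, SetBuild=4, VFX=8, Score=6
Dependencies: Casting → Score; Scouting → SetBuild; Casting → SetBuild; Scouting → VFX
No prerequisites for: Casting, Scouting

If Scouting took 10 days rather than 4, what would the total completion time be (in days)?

18

The binding path is Scouting→VFX = 4+8 = 12; finish at 12 days.
Scouting is on the critical path; changing it to 10 makes that path 18 days.
The critical path is still Scouting→VFX; finish is now 18 days.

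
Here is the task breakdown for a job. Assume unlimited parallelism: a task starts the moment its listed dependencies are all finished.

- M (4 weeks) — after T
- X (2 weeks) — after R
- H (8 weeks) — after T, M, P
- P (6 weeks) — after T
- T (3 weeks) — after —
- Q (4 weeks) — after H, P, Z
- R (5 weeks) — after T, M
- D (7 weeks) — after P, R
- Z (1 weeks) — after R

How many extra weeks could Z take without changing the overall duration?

4

Critical path: T→P→H→Q = 3+6+8+4 = 21, so the finish is 21 weeks.
Z finishes as early as 13 and must finish by 17.
Slack of Z = 16 − 12 = 4 weeks.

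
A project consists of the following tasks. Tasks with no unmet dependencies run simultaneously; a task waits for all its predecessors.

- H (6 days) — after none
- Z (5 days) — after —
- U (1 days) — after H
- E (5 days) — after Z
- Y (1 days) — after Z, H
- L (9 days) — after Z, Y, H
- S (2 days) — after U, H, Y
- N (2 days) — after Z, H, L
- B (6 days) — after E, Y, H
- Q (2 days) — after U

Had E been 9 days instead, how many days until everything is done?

20

Baseline: H→Y→L→N = 6+1+9+2 = 18 → 18 days.
The longest path through E is only 16 days, so E has float 2.
Now Z→E→B = 5+9+6 = 20 is longest, so the finish becomes 20 days.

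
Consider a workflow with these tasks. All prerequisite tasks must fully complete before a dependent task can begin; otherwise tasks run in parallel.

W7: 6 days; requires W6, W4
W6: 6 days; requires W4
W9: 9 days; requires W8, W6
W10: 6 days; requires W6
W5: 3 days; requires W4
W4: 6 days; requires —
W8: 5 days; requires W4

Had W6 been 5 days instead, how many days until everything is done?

20

Critical path before the change: W4→W6→W9 = 6+6+9 = 21 giving 21 days.
W6 lies on that path, so at 5 days the path becomes 20 days.
That remains the longest chain; total 20 days.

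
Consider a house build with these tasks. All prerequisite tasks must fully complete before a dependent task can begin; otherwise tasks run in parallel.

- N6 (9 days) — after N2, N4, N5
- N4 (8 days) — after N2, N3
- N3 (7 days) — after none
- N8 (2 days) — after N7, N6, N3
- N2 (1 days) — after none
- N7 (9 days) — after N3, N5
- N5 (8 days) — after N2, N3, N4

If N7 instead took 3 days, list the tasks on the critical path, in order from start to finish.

N3, N4, N5, N6, N8

As given, the longest chain is N3→N4→N5→N7→N8 = 7+8+8+9+2 = 34, so the finish is 34 days.
N7 lies on that path, so at 3 days the path becomes 28 days.
The binding chain switches to N3→N4→N5→N6→N8 = 7+8+8+9+2 = 34; finish 34 days.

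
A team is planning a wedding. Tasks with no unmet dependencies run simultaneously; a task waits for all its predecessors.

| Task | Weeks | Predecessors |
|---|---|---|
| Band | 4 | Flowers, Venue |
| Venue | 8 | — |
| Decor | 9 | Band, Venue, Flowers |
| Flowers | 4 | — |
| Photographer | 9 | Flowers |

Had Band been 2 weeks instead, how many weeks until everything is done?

Critical path before the change: Venue→Band→Decor = 8+4+9 = 21 giving 21 weeks.
Since Band is critical, the -2 change carries straight to that chain (now 19 weeks).
No other chain overtakes it, so the finish is 19 weeks.

19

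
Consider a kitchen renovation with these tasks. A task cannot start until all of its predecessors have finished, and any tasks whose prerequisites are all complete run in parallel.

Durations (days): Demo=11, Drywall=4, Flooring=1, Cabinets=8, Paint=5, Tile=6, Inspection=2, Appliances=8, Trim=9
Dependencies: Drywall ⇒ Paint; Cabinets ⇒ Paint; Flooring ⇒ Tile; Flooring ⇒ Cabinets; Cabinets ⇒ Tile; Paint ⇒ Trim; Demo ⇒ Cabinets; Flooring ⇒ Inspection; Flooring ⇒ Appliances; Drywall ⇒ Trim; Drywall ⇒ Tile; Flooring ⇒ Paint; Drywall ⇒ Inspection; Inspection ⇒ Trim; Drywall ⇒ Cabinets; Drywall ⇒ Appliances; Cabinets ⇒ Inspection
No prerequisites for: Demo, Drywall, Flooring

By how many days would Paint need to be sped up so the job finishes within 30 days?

3

Current finish: 33 days; target: 30.
Paint is on every critical path, so each day cut from Paint cuts the finish by one (this holds down to a finish of 30).
Need 33 − 30 = 3 days off Paint → Paint becomes 2 days, finish becomes 30.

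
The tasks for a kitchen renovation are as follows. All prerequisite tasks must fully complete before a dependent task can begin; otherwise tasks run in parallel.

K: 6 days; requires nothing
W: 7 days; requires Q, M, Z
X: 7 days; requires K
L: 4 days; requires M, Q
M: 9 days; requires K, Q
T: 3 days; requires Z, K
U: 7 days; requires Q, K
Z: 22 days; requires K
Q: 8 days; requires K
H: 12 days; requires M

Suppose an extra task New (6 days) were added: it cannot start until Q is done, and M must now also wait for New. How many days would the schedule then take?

41

Originally the schedule takes 35 days.
With New inserted, M now waits for max(K, Q, New).
New critical path: K→Q→New→M→H = 6+8+6+9+12 = 41 ⇒ 41 days.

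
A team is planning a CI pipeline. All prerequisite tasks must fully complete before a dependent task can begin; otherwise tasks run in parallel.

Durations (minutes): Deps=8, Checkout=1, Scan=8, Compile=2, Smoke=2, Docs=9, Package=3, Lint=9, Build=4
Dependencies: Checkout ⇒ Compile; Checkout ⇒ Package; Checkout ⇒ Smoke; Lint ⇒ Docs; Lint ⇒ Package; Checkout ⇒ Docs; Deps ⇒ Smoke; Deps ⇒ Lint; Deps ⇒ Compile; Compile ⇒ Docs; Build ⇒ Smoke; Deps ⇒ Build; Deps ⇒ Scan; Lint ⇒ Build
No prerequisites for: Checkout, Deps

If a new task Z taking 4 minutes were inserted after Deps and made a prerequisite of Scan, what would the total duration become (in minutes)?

Originally the job takes 26 minutes.
With Z inserted, Scan now waits for max(Deps, Z).
New critical path: Deps→Lint→Docs = 8+9+9 = 26 ⇒ 26 minutes.

26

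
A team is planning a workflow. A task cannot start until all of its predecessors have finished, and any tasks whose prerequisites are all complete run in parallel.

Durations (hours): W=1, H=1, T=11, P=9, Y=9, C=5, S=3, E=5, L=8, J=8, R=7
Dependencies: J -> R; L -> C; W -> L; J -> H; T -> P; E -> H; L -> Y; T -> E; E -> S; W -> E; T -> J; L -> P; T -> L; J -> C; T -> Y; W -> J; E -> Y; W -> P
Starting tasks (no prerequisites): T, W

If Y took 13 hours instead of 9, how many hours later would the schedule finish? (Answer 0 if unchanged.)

4

Baseline: T→L→Y = 11+8+9 = 28 → 28 hours.
Y is on the critical path; changing it to 13 makes that path 32 hours.
No other chain overtakes it, so the finish is 32 hours.
Change in finish: 32 − 28 = +4 hours.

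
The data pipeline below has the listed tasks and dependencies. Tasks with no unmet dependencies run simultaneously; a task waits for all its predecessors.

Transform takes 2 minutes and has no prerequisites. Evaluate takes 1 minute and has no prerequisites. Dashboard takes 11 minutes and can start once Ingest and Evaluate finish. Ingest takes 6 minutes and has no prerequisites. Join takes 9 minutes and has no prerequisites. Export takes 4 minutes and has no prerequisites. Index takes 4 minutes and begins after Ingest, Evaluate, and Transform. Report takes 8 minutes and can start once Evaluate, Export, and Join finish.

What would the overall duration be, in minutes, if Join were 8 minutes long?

The binding path is Join→Report = 9+8 = 17; finish at 17 minutes.
Join lies on that path, so at 8 minutes the path becomes 16 minutes.
Now Ingest→Dashboard = 6+11 = 17 is longest, so the finish becomes 17 minutes.

17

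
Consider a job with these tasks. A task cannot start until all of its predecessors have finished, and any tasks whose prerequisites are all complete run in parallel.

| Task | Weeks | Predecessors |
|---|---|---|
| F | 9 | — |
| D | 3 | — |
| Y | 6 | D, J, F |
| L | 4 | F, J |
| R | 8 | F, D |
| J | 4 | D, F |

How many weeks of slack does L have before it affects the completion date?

2

Critical path: F→J→Y = 9+4+6 = 19, so the finish is 19 weeks.
Longest path through L: 17 weeks (earliest finish 17, latest finish 19).
Float = 19 − 17 = 2.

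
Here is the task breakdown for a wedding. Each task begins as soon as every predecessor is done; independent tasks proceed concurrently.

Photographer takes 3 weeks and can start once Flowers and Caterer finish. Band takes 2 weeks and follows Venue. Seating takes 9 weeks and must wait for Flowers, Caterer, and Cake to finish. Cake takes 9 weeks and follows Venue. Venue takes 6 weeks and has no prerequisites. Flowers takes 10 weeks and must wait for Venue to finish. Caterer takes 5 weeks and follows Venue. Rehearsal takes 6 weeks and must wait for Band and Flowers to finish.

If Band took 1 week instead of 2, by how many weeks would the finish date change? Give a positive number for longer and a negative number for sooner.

Baseline: Venue→Flowers→Seating = 6+10+9 = 25 → 25 weeks.
Band is off the critical path — its longest chain is 14 weeks, giving 11 of slack.
The critical path is still Venue→Flowers→Seating; finish is now 25 weeks.
Change in finish: 25 − 25 = +0 weeks.

0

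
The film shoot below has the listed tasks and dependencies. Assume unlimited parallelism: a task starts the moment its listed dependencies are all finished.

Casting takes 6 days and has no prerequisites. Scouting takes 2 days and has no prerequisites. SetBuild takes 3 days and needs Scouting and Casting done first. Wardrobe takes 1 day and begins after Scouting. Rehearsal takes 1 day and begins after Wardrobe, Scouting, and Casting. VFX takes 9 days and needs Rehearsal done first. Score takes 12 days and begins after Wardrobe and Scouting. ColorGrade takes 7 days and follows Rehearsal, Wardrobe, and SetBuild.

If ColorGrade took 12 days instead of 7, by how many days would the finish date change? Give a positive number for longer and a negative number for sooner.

The binding path is Casting→SetBuild→ColorGrade = 6+3+7 = 16; finish at 16 days.
ColorGrade lies on that path, so at 12 days the path becomes 21 days.
No other chain overtakes it, so the finish is 21 days.
Change in finish: 21 − 16 = +5 days.

5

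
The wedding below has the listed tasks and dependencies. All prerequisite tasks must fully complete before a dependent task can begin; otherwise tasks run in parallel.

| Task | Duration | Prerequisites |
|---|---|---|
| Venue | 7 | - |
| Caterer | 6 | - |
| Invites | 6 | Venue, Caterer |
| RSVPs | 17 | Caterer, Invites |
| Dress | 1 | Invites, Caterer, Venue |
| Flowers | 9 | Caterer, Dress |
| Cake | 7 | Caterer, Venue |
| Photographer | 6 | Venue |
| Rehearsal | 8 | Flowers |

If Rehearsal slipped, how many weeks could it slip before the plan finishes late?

0

Critical path: Venue→Invites→Dress→Flowers→Rehearsal = 7+6+1+9+8 = 31, so the finish is 31 weeks.
Rehearsal finishes as early as 31 and must finish by 31.
Slack of Rehearsal = 23 − 23 = 0 weeks.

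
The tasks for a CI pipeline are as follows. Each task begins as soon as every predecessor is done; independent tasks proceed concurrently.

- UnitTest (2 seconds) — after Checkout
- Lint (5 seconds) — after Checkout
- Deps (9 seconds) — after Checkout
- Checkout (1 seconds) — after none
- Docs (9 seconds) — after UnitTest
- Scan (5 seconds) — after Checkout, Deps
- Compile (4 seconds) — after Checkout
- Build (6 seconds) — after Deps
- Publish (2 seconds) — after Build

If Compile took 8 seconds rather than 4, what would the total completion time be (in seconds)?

18

Critical path before the change: Checkout→Deps→Build→Publish = 1+9+6+2 = 18 giving 18 seconds.
Compile is off the critical path — its longest chain is 5 seconds, giving 13 of slack.
That remains the longest chain; total 18 seconds.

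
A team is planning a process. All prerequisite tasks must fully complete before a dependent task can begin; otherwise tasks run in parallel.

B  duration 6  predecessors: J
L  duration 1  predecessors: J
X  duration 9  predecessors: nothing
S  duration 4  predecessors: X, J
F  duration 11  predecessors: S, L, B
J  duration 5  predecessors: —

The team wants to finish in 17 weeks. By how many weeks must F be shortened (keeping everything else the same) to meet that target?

7

Current finish: 24 weeks; target: 17.
F is on every critical path, so each week cut from F cuts the finish by one (this holds down to a finish of 14).
Need 24 − 17 = 7 weeks off F → F becomes 4 weeks, finish becomes 17.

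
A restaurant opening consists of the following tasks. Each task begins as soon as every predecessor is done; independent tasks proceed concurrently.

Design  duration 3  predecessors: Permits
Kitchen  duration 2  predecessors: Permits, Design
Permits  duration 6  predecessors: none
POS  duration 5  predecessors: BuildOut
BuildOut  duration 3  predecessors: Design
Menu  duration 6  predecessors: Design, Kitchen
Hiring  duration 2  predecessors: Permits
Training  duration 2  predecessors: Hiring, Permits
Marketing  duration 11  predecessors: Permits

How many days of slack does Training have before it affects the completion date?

7

The longest chain is Permits→Design→BuildOut→POS = 6+3+3+5 = 17; overall finish 17 days.
The longest chain containing Training totals 10 days.
Float = 17 − 10 = 7.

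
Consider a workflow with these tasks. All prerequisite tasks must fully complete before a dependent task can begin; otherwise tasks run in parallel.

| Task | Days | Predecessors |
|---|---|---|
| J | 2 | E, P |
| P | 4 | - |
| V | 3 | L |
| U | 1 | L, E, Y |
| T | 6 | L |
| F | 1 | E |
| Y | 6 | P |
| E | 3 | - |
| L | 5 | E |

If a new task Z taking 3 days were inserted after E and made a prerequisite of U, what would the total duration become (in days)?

14

Originally the job takes 14 days.
With Z inserted, U now waits for max(L, E, Y, Z).
New critical path: E→L→T = 3+5+6 = 14 ⇒ 14 days.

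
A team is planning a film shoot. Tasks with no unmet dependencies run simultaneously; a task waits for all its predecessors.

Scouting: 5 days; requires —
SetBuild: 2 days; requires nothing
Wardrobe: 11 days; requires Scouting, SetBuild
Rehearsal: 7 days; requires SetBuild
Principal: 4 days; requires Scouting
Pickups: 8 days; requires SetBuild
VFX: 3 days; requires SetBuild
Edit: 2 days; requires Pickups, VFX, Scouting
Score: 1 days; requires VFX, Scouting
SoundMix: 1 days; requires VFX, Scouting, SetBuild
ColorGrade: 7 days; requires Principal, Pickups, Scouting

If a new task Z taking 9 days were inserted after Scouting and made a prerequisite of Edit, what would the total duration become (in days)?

Originally the project takes 17 days.
With Z inserted, Edit now waits for max(Pickups, VFX, Scouting, Z).
New critical path: SetBuild→Pickups→ColorGrade = 2+8+7 = 17 ⇒ 17 days.

17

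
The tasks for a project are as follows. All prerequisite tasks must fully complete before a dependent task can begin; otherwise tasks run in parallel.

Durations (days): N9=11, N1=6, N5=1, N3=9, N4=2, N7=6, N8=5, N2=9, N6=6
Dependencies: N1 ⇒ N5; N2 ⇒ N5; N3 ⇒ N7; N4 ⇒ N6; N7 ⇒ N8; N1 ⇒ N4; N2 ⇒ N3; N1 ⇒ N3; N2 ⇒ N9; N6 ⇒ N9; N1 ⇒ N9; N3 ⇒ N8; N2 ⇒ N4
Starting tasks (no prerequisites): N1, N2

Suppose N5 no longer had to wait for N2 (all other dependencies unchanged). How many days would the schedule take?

29

With the dependency in place, N2→N3→N7→N8 = 9+9+6+5 = 29 sets the finish at 29 days.
Without N2→N5, N5's earliest start moves from 9 to 6.
After: N2→N3→N7→N8 = 9+9+6+5 = 29 → 29 days.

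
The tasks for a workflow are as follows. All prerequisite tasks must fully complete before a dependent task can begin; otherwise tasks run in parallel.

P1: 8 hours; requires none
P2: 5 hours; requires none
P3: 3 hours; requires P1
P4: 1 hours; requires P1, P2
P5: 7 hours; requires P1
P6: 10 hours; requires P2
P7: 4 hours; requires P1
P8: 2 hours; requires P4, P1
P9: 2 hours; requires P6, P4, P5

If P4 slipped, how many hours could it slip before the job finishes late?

The longest chain is P1→P5→P9 = 8+7+2 = 17; overall finish 17 hours.
Longest path through P4: 11 hours (earliest finish 9, latest finish 15).
Slack of P4 = 14 − 8 = 6 hours.

6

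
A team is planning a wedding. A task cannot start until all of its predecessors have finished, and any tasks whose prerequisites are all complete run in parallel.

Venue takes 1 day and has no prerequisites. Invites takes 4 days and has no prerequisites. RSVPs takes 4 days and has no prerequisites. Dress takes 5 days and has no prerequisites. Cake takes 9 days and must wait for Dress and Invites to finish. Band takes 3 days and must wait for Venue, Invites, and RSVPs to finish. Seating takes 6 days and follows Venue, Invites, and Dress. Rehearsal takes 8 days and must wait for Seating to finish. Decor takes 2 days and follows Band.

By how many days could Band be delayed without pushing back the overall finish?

Critical path: Dress→Seating→Rehearsal = 5+6+8 = 19, so the finish is 19 days.
Longest path through Band: 9 days (earliest finish 7, latest finish 17).
So Band can slip 17 − 7 = 10 days.

10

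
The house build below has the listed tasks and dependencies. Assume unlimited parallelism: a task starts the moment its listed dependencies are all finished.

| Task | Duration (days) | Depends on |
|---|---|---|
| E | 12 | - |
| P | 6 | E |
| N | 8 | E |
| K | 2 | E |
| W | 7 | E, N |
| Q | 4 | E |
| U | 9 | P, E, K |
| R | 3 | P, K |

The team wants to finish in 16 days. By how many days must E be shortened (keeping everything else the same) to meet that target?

11

Current finish: 27 days; target: 16.
E is on every critical path, so each day cut from E cuts the finish by one (this holds down to a finish of 16).
Need 27 − 16 = 11 days off E → E becomes 1 day, finish becomes 16.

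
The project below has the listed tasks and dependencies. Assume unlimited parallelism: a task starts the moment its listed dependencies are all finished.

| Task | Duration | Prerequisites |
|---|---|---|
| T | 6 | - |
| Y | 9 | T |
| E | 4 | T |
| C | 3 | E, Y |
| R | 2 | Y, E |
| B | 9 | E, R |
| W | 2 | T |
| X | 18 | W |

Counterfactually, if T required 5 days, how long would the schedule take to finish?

Critical path before the change: T→Y→R→B = 6+9+2+9 = 26 giving 26 days.
T lies on that path, so at 5 days the path becomes 25 days.
No other chain overtakes it, so the finish is 25 days.

25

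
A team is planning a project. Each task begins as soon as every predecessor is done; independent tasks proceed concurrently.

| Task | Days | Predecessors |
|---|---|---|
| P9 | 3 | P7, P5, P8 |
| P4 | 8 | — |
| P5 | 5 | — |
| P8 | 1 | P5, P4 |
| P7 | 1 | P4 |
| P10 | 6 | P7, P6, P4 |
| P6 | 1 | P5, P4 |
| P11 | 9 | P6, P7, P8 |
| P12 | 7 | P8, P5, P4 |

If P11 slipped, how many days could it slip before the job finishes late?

0

P4→P6→P11 = 8+1+9 = 18 sets the makespan at 18 days.
P11 finishes as early as 18 and must finish by 18.
So P11 can slip 18 − 18 = 0 days.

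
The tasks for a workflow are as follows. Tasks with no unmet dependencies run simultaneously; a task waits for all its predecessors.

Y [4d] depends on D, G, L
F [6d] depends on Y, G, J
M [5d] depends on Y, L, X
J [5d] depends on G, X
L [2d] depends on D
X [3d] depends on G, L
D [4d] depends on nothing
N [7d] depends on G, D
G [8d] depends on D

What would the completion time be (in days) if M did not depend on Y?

With the dependency in place, D→G→X→J→F = 4+8+3+5+6 = 26 sets the finish at 26 days.
Without Y→M, M's earliest start moves from 16 to 15.
New critical path: D→G→X→J→F = 4+8+3+5+6 = 26 ⇒ 26 days.

26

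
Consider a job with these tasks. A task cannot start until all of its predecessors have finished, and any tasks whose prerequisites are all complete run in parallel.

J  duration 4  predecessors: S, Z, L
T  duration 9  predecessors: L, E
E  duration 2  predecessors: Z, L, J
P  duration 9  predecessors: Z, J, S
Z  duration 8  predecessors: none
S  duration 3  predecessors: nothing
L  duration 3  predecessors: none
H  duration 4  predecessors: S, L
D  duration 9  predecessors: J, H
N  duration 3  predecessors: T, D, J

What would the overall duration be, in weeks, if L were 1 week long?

26

Baseline: Z→J→E→T→N = 8+4+2+9+3 = 26 → 26 weeks.
L has 5 weeks of float (longest path through it is 21).
That remains the longest chain; total 26 weeks.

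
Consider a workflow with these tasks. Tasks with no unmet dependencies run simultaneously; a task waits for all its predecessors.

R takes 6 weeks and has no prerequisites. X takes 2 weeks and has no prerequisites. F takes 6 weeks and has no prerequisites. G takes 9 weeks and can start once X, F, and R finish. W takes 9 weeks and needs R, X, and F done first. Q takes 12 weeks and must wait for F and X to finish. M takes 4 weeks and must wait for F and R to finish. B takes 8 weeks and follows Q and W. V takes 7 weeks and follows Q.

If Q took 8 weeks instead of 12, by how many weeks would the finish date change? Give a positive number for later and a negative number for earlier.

-3

Actual critical path: F→Q→B = 6+12+8 = 26 ⇒ 26 weeks.
Q is on the critical path; changing it to 8 makes that path 22 weeks.
New critical path: R→W→B = 6+9+8 = 23 ⇒ 23 weeks.
Change in finish: 23 − 26 = -3 weeks.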